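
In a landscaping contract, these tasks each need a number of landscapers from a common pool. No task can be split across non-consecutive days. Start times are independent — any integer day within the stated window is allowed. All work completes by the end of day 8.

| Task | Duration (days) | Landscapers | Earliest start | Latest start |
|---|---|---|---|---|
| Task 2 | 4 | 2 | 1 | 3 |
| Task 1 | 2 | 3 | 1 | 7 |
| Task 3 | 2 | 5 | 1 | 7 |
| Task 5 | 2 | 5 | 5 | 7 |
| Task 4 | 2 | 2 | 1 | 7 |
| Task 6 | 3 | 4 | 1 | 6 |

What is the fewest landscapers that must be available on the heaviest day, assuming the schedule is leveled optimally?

Early-start (Task 2@1, Task 1@1, Task 3@1, Task 5@5, Task 4@1, Task 6@1) gives peak 16: d1:16  d2:16  d3:6  d4:2  d5:5  d6:5  d7:0  d8:0.
Shift Task 1→5, Task 5→7, Task 4→6, Task 6→3.
Schedule Task 2@1, Task 1@5, Task 3@1, Task 5@7, Task 4@6, Task 6@3: d1:7  d2:7  d3:6  d4:6  d5:7  d6:5  d7:7  d8:5 — peak 7.
Total landscaper-days = 50 over 8 days ⇒ peak ≥ ⌈50/8⌉ = 7, so 7 is optimal.

7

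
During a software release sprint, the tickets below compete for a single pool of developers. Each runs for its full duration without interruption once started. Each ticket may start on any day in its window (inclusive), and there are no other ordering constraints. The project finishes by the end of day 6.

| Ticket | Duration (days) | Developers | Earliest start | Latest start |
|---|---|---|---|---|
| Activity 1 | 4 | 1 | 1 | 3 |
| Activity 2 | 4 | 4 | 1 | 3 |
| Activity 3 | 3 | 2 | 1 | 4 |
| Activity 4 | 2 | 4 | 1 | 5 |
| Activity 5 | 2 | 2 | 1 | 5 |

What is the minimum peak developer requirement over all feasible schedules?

Early-start (Activity 1@1, Activity 2@1, Activity 3@1, Activity 4@1, Activity 5@1) gives peak 13: d1:13  d2:13  d3:7  d4:5  d5:0  d6:0.
Shift Activity 4→5, Activity 5→4.
Schedule Activity 1@1, Activity 2@1, Activity 3@1, Activity 4@5, Activity 5@4: d1:7  d2:7  d3:7  d4:7  d5:6  d6:4 — peak 7.
Total developer-days = 38 over 6 days ⇒ peak ≥ ⌈38/6⌉ = 7, so 7 is optimal.

7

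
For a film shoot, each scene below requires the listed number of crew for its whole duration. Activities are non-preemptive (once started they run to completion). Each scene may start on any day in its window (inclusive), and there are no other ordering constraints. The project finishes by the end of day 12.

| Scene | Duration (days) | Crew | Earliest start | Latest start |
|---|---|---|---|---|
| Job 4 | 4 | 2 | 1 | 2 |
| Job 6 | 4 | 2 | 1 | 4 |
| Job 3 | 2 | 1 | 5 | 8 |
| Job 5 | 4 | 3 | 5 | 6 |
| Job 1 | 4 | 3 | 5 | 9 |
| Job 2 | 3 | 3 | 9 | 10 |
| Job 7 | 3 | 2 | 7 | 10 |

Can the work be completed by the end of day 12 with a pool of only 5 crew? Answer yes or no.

no

The minimum achievable peak is 6; 5 < 6, so no feasible schedule stays within the cap.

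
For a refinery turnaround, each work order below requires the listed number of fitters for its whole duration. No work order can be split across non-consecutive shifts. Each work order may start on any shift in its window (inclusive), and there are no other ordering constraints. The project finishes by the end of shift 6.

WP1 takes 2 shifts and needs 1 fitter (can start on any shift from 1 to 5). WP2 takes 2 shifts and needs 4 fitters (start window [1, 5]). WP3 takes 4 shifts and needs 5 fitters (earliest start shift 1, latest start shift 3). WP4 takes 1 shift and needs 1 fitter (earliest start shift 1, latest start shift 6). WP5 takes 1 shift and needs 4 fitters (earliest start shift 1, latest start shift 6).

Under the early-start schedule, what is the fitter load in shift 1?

15

At early start, shift 1 has: WP1, WP2, WP3, WP4, WP5.
Demand: 1 + 4 + 5 + 1 + 4 = 15.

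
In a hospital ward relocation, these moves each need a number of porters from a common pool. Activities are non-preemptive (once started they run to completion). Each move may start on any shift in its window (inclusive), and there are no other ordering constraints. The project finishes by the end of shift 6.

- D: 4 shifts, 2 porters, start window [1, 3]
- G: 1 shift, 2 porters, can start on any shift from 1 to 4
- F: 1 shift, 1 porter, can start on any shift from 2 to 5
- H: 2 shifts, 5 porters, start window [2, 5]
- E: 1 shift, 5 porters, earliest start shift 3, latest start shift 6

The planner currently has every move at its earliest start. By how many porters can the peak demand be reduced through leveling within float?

5

Early-start peak: s1:4  s2:8  s3:12  s4:2  s5:0  s6:0 ⇒ 12.
Leveled (D@1, G@1, F@2, H@3, E@5): s1:4  s2:3  s3:7  s4:7  s5:5  s6:0 ⇒ 7.
Reduction 12 − 7 = 5.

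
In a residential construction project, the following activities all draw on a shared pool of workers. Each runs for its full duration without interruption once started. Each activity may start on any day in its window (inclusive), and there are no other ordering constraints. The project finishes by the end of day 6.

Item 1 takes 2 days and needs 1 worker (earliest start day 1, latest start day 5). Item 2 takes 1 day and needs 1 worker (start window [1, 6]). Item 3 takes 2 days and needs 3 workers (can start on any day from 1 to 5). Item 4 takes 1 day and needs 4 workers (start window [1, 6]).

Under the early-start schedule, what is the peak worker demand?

9

Early-start schedule: Item 1@1, Item 2@1, Item 3@1, Item 4@1.
Load per day: day 1: 9, day 2: 4, day 3: 0, day 4: 0, day 5: 0, day 6: 0.
Peak is 9.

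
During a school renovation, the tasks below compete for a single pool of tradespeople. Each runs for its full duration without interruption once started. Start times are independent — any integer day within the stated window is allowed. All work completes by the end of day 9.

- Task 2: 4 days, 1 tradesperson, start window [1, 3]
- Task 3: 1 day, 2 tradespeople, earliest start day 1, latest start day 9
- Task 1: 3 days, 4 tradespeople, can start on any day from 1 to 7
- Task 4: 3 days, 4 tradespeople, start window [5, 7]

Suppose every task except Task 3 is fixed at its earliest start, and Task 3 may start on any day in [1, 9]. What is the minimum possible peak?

5

Task 3@1: d1:7  d2:5  d3:5  d4:1  d5:4  d6:4  d7:4  d8:0  d9:0 → peak 7
Task 3@2: d1:5  d2:7  d3:5  d4:1  d5:4  d6:4  d7:4  d8:0  d9:0 → peak 7
Task 3@3: d1:5  d2:5  d3:7  d4:1  d5:4  d6:4  d7:4  d8:0  d9:0 → peak 7
Task 3@4: d1:5  d2:5  d3:5  d4:3  d5:4  d6:4  d7:4  d8:0  d9:0 → peak 5
Task 3@5: d1:5  d2:5  d3:5  d4:1  d5:6  d6:4  d7:4  d8:0  d9:0 → peak 6
Task 3@6: d1:5  d2:5  d3:5  d4:1  d5:4  d6:6  d7:4  d8:0  d9:0 → peak 6
Task 3@7: d1:5  d2:5  d3:5  d4:1  d5:4  d6:4  d7:6  d8:0  d9:0 → peak 6
Task 3@8: d1:5  d2:5  d3:5  d4:1  d5:4  d6:4  d7:4  d8:2  d9:0 → peak 5
Task 3@9: d1:5  d2:5  d3:5  d4:1  d5:4  d6:4  d7:4  d8:0  d9:2 → peak 5
Best is Task 3@4, peak 5.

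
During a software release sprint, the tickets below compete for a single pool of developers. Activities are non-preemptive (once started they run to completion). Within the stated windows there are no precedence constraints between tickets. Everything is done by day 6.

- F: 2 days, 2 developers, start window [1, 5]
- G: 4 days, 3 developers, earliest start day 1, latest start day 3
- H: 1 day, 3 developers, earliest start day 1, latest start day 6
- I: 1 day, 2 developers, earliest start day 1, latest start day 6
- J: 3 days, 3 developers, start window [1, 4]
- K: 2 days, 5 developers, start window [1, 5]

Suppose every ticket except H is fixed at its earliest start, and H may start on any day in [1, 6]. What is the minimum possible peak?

15

H@1: d1:18  d2:13  d3:6  d4:3  d5:0  d6:0 → peak 18
H@2: d1:15  d2:16  d3:6  d4:3  d5:0  d6:0 → peak 16
H@3: d1:15  d2:13  d3:9  d4:3  d5:0  d6:0 → peak 15
H@4: d1:15  d2:13  d3:6  d4:6  d5:0  d6:0 → peak 15
H@5: d1:15  d2:13  d3:6  d4:3  d5:3  d6:0 → peak 15
H@6: d1:15  d2:13  d3:6  d4:3  d5:0  d6:3 → peak 15
Best is H@3, peak 15.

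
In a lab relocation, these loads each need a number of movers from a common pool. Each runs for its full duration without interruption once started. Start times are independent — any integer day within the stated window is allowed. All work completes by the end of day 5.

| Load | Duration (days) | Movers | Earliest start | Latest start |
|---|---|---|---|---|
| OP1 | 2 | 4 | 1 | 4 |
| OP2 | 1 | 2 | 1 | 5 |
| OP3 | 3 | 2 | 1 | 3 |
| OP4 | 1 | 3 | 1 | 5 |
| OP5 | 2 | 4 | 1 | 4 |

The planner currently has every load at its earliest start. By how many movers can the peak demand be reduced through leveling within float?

9

Early-start peak: d1:15  d2:10  d3:2  d4:0  d5:0 ⇒ 15.
Leveled (OP1@1, OP2@1, OP3@2, OP4@3, OP5@4): d1:6  d2:6  d3:5  d4:6  d5:4 ⇒ 6.
Reduction 15 − 6 = 9.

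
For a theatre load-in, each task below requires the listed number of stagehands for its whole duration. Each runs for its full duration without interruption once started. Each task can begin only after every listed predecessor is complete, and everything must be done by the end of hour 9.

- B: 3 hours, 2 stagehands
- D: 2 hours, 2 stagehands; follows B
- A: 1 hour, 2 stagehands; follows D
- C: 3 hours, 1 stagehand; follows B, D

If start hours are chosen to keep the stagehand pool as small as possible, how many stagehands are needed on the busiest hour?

Early-start (B@1, D@4, A@6, C@6) gives peak 3: h1:2  h2:2  h3:2  h4:2  h5:2  h6:3  h7:1  h8:1  h9:0.
Shift C→7.
Schedule B@1, D@4, A@6, C@7: h1:2  h2:2  h3:2  h4:2  h5:2  h6:2  h7:1  h8:1  h9:1 — peak 2.
Total stagehand-hours = 15 over 9 hours ⇒ peak ≥ ⌈15/9⌉ = 2, so 2 is optimal.

2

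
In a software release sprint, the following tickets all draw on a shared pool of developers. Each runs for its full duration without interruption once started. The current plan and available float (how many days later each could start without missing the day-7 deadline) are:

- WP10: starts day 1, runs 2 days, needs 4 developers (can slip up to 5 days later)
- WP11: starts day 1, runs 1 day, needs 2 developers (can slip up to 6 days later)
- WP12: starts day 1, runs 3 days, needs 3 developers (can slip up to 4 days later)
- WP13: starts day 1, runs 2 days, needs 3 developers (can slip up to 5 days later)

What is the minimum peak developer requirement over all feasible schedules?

Early-start (WP10@1, WP11@1, WP12@1, WP13@1) gives peak 12: d1:12  d2:10  d3:3  d4:0  d5:0  d6:0  d7:0.
Shift WP11→3, WP12→3, WP13→6.
Schedule WP10@1, WP11@3, WP12@3, WP13@6: d1:4  d2:4  d3:5  d4:3  d5:3  d6:3  d7:3 — peak 5.

5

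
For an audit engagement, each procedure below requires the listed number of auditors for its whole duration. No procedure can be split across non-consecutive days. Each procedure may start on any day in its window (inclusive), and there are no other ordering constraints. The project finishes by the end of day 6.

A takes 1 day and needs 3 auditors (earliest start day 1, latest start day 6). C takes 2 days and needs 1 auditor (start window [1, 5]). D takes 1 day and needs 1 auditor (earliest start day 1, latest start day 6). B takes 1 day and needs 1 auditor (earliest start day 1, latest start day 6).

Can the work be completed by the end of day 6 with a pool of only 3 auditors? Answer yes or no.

Schedule A@1, C@2, D@2, B@2: d1:3  d2:3  d3:1  d4:0  d5:0  d6:0 — peak 3 ≤ 3.

yes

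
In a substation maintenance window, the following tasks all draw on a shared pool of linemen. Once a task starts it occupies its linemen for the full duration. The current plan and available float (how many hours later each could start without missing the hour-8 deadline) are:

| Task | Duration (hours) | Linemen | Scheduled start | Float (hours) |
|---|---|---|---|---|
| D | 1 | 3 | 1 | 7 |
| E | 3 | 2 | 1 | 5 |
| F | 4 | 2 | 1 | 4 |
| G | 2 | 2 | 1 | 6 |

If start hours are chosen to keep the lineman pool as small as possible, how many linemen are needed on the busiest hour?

4

Early-start (D@1, E@1, F@1, G@1) gives peak 9: h1:9  h2:6  h3:4  h4:2  h5:0  h6:0  h7:0  h8:0.
Shift E→2, F→2, G→5.
Schedule D@1, E@2, F@2, G@5: h1:3  h2:4  h3:4  h4:4  h5:4  h6:2  h7:0  h8:0 — peak 4.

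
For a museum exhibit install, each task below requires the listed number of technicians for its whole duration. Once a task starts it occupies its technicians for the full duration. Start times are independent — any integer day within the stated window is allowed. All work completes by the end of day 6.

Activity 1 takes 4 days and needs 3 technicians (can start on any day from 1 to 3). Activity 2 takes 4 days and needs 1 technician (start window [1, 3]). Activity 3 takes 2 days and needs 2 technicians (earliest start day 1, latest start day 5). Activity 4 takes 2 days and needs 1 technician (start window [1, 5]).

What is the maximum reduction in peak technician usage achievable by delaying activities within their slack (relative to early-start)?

3

Early-start peak: d1:7  d2:7  d3:4  d4:4  d5:0  d6:0 ⇒ 7.
Leveled (Activity 1@1, Activity 2@1, Activity 3@5, Activity 4@5): d1:4  d2:4  d3:4  d4:4  d5:3  d6:3 ⇒ 4.
Reduction 7 − 4 = 3.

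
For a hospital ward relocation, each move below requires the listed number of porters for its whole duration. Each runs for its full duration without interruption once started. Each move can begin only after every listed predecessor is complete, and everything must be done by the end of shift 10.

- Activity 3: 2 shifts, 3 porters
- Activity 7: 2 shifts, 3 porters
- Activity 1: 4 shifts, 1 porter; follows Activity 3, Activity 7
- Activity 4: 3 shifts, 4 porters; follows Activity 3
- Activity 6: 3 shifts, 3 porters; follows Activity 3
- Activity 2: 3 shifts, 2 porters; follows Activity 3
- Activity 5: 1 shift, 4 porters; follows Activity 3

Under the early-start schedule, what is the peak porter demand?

14

Early-start schedule: Activity 3@1, Activity 7@1, Activity 1@3, Activity 4@3, Activity 6@3, Activity 2@3, Activity 5@3.
Load per shift: shift 1: 6, shift 2: 6, shift 3: 14, shift 4: 10, shift 5: 10, shift 6: 1, shift 7: 0, shift 8: 0, shift 9: 0, shift 10: 0.
Peak is 14.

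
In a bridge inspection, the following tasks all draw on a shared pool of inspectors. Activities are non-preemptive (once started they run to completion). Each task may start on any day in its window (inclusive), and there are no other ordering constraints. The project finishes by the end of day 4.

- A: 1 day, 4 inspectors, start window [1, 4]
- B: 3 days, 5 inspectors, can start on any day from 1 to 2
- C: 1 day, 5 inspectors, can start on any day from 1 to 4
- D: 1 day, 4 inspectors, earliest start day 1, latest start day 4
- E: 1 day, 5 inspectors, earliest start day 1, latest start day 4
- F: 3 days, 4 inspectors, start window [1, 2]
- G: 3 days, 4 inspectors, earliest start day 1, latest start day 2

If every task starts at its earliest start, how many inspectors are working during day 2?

At early start, day 2 has: B, F, G.
Demand: 5 + 4 + 4 = 13.

13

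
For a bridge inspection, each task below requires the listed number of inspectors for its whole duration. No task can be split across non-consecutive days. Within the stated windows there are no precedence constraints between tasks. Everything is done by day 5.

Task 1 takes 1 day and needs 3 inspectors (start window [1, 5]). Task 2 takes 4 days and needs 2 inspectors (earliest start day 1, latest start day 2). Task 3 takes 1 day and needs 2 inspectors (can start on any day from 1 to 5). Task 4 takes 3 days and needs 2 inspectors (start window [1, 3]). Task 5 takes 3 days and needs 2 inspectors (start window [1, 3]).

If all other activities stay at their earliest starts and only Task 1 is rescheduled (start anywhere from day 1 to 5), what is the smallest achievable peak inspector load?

8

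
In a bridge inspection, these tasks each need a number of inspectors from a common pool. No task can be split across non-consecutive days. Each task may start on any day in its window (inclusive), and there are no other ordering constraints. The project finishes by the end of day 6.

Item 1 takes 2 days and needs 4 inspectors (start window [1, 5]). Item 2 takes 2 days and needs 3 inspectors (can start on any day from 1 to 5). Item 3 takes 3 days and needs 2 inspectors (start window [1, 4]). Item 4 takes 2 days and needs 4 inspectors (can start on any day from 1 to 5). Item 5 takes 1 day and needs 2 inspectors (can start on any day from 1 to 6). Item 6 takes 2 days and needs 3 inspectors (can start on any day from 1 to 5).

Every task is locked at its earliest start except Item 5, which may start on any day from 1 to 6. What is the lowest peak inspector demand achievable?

Item 5@1: d1:18  d2:16  d3:2  d4:0  d5:0  d6:0 → peak 18
Item 5@2: d1:16  d2:18  d3:2  d4:0  d5:0  d6:0 → peak 18
Item 5@3: d1:16  d2:16  d3:4  d4:0  d5:0  d6:0 → peak 16
Item 5@4: d1:16  d2:16  d3:2  d4:2  d5:0  d6:0 → peak 16
Item 5@5: d1:16  d2:16  d3:2  d4:0  d5:2  d6:0 → peak 16
Item 5@6: d1:16  d2:16  d3:2  d4:0  d5:0  d6:2 → peak 16
Best is Item 5@3, peak 16.

16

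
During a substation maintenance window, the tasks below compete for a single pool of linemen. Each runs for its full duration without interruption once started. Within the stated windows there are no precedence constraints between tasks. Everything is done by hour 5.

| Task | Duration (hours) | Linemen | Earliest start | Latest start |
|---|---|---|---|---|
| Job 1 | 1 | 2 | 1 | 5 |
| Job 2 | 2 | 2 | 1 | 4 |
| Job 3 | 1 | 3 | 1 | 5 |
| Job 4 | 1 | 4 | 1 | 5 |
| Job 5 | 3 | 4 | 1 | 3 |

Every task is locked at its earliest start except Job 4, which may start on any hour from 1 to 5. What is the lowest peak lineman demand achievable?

11

Job 4@1: h1:15  h2:6  h3:4  h4:0  h5:0 → peak 15
Job 4@2: h1:11  h2:10  h3:4  h4:0  h5:0 → peak 11
Job 4@3: h1:11  h2:6  h3:8  h4:0  h5:0 → peak 11
Job 4@4: h1:11  h2:6  h3:4  h4:4  h5:0 → peak 11
Job 4@5: h1:11  h2:6  h3:4  h4:0  h5:4 → peak 11
Best is Job 4@2, peak 11.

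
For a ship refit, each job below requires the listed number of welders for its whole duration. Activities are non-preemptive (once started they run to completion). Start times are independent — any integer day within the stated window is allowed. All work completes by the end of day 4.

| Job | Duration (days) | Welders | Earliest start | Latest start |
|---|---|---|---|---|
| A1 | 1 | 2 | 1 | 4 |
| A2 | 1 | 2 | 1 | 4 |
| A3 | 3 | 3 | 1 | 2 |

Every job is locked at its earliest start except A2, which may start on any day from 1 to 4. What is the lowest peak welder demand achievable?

A2@1: d1:7  d2:3  d3:3  d4:0 → peak 7
A2@2: d1:5  d2:5  d3:3  d4:0 → peak 5
A2@3: d1:5  d2:3  d3:5  d4:0 → peak 5
A2@4: d1:5  d2:3  d3:3  d4:2 → peak 5
Best is A2@2, peak 5.

5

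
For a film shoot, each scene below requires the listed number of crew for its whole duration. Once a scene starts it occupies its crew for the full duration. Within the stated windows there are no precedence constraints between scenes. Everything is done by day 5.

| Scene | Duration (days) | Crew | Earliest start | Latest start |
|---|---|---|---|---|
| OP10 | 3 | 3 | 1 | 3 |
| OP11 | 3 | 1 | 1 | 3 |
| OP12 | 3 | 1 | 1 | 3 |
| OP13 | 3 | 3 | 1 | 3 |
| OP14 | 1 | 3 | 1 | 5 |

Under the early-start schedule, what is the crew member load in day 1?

At early start, day 1 has: OP10, OP11, OP12, OP13, OP14.
Demand: 3 + 1 + 1 + 3 + 3 = 11.

11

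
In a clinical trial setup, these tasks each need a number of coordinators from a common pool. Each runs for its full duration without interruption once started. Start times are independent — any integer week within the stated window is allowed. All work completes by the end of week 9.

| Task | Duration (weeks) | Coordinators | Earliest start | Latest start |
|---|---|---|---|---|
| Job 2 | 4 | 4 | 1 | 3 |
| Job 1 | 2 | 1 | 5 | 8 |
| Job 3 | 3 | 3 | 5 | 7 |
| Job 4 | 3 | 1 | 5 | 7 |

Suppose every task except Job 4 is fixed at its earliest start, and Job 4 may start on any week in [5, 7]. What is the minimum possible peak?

4

Job 4@5: w1:4  w2:4  w3:4  w4:4  w5:5  w6:5  w7:4  w8:0  w9:0 → peak 5
Job 4@6: w1:4  w2:4  w3:4  w4:4  w5:4  w6:5  w7:4  w8:1  w9:0 → peak 5
Job 4@7: w1:4  w2:4  w3:4  w4:4  w5:4  w6:4  w7:4  w8:1  w9:1 → peak 4
Best is Job 4@7, peak 4.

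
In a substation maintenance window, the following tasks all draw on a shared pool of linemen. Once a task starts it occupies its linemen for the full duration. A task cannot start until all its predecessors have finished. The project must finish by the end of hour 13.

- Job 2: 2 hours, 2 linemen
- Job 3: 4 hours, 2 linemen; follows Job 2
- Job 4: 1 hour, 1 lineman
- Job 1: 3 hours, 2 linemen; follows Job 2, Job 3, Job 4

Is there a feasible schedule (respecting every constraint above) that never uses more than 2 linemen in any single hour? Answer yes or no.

yes

Schedule Job 2@1, Job 3@3, Job 4@7, Job 1@8: h1:2  h2:2  h3:2  h4:2  h5:2  h6:2  h7:1  h8:2  h9:2  h10:2  h11:0  h12:0  h13:0 — peak 2 ≤ 2.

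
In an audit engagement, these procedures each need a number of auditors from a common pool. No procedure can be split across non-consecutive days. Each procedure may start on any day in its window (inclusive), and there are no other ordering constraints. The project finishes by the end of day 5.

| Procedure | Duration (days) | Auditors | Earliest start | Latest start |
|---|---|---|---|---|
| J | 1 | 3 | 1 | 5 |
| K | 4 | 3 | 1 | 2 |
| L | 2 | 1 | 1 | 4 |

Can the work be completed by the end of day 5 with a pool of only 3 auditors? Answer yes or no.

no

Total auditor-days = 17; over 5 days the average is 17/5 > 3, so some day must exceed 3.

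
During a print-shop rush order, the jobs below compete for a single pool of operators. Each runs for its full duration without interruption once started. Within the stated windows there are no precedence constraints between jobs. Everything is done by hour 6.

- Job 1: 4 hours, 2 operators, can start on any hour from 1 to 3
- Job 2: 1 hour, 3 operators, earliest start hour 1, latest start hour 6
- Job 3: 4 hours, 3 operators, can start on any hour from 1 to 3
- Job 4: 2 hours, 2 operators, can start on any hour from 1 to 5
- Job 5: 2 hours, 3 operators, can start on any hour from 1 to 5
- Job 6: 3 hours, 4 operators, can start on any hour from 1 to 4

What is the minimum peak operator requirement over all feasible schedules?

9

Early-start (Job 1@1, Job 2@1, Job 3@1, Job 4@1, Job 5@1, Job 6@1) gives peak 17: h1:17  h2:14  h3:9  h4:5  h5:0  h6:0.
Shift Job 4→2, Job 5→5, Job 6→4.
Schedule Job 1@1, Job 2@1, Job 3@1, Job 4@2, Job 5@5, Job 6@4: h1:8  h2:7  h3:7  h4:9  h5:7  h6:7 — peak 9.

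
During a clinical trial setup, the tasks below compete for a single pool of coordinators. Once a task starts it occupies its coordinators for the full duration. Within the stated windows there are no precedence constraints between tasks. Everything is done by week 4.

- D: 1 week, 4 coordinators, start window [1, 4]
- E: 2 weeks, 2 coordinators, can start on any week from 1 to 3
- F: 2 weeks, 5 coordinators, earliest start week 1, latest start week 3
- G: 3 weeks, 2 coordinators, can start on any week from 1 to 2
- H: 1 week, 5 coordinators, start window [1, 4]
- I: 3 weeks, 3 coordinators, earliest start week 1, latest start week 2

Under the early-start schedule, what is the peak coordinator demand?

21

Early-start schedule: D@1, E@1, F@1, G@1, H@1, I@1.
Load per week: week 1: 21, week 2: 12, week 3: 5, week 4: 0.
Peak is 21.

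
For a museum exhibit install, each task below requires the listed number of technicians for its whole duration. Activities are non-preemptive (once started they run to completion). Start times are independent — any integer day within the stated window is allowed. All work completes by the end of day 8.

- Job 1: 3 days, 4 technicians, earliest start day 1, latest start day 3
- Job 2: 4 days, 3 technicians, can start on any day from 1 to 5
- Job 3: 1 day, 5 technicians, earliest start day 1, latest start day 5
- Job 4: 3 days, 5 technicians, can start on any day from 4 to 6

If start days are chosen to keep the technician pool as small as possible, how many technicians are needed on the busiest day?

Early-start (Job 1@1, Job 2@1, Job 3@1, Job 4@4) gives peak 12: d1:12  d2:7  d3:7  d4:8  d5:5  d6:5  d7:0  d8:0.
Shift Job 3→5, Job 4→6.
Schedule Job 1@1, Job 2@1, Job 3@5, Job 4@6: d1:7  d2:7  d3:7  d4:3  d5:5  d6:5  d7:5  d8:5 — peak 7.

7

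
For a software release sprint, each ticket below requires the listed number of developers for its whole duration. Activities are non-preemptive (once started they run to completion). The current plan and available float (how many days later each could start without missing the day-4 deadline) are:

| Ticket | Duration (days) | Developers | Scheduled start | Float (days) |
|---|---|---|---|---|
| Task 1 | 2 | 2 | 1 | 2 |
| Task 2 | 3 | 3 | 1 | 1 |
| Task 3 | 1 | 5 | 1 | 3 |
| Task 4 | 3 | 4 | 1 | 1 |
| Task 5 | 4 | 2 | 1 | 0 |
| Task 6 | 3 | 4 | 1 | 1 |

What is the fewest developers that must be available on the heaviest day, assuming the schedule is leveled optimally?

Early-start (Task 1@1, Task 2@1, Task 3@1, Task 4@1, Task 5@1, Task 6@1) gives peak 20: d1:20  d2:15  d3:13  d4:2.
Shift Task 4→2, Task 6→2.
Schedule Task 1@1, Task 2@1, Task 3@1, Task 4@2, Task 5@1, Task 6@2: d1:12  d2:15  d3:13  d4:10 — peak 15.

15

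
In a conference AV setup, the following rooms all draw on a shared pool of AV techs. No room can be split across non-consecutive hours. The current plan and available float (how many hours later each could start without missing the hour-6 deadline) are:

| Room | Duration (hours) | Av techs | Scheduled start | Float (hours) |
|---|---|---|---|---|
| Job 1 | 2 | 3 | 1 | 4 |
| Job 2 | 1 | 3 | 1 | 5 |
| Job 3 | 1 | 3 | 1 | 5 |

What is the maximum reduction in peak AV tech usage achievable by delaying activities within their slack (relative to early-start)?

6

Early-start peak: h1:9  h2:3  h3:0  h4:0  h5:0  h6:0 ⇒ 9.
Leveled (Job 1@1, Job 2@3, Job 3@4): h1:3  h2:3  h3:3  h4:3  h5:0  h6:0 ⇒ 3.
Reduction 9 − 3 = 6.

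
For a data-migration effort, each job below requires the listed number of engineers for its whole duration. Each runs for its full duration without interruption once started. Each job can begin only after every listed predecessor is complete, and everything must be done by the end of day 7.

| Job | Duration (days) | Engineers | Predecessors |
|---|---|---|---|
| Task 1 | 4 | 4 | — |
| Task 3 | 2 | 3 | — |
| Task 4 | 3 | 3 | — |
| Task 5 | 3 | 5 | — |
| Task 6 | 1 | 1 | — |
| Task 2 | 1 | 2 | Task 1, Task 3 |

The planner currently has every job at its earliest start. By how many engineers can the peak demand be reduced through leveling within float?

8

Early-start peak: d1:16  d2:15  d3:12  d4:4  d5:2  d6:0  d7:0 ⇒ 16.
Leveled (Task 1@1, Task 3@1, Task 4@3, Task 5@5, Task 6@1, Task 2@6): d1:8  d2:7  d3:7  d4:7  d5:8  d6:7  d7:5 ⇒ 8.
Reduction 16 − 8 = 8.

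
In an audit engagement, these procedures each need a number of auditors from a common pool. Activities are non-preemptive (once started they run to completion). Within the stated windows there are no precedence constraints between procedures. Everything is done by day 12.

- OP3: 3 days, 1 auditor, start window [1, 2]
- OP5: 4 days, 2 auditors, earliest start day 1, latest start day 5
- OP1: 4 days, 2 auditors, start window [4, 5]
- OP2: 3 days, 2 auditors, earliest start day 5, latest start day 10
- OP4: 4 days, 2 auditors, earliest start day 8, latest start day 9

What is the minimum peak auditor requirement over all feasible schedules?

Schedule OP3@1, OP5@1, OP1@4, OP2@5, OP4@8: d1:3  d2:3  d3:3  d4:4  d5:4  d6:4  d7:4  d8:2  d9:2  d10:2  d11:2  d12:0 — peak 4.

4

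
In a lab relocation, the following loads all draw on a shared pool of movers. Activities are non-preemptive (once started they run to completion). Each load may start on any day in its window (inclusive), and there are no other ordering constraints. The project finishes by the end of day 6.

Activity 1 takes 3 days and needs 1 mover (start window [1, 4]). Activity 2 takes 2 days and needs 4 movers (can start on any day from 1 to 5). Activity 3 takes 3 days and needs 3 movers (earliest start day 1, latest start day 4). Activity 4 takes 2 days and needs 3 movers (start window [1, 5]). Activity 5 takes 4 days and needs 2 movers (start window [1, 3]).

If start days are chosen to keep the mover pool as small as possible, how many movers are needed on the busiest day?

7

Early-start (Activity 1@1, Activity 2@1, Activity 3@1, Activity 4@1, Activity 5@1) gives peak 13: d1:13  d2:13  d3:6  d4:2  d5:0  d6:0.
Shift Activity 3→3, Activity 4→5.
Schedule Activity 1@1, Activity 2@1, Activity 3@3, Activity 4@5, Activity 5@1: d1:7  d2:7  d3:6  d4:5  d5:6  d6:3 — peak 7.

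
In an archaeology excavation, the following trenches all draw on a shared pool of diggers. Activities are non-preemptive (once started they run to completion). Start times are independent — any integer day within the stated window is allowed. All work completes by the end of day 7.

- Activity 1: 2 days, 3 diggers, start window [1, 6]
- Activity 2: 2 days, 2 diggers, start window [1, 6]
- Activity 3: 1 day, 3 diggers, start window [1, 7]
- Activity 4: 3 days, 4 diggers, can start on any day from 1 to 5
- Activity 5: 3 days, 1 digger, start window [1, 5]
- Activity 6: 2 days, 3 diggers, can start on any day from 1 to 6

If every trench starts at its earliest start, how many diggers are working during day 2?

13

At early start, day 2 has: Activity 1, Activity 2, Activity 4, Activity 5, Activity 6.
Demand: 3 + 2 + 4 + 1 + 3 = 13.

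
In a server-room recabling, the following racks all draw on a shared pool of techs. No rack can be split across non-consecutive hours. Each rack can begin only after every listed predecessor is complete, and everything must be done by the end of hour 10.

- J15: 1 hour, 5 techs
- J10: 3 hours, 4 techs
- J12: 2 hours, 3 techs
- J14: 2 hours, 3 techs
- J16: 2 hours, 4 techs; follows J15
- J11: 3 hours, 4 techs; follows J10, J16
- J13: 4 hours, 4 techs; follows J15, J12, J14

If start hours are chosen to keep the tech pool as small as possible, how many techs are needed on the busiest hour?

8

Early-start (J15@1, J10@1, J12@1, J14@1, J16@2, J11@4, J13@3) gives peak 15: h1:15  h2:14  h3:12  h4:8  h5:8  h6:8  h7:0  h8:0  h9:0  h10:0.
Shift J10→2, J14→3, J16→5, J11→7, J13→5.
Schedule J15@1, J10@2, J12@1, J14@3, J16@5, J11@7, J13@5: h1:8  h2:7  h3:7  h4:7  h5:8  h6:8  h7:8  h8:8  h9:4  h10:0 — peak 8.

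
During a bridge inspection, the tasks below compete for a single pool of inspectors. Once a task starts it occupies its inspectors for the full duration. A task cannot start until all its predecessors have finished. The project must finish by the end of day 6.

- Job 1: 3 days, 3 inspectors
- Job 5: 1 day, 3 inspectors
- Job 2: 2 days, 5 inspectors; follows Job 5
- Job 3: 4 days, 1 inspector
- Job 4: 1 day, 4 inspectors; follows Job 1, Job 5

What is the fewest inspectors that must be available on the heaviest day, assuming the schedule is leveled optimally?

Early-start (Job 1@1, Job 5@1, Job 2@2, Job 3@1, Job 4@4) gives peak 9: d1:7  d2:9  d3:9  d4:5  d5:0  d6:0.
Shift Job 2→4, Job 3→2, Job 4→6.
Schedule Job 1@1, Job 5@1, Job 2@4, Job 3@2, Job 4@6: d1:6  d2:4  d3:4  d4:6  d5:6  d6:4 — peak 6.

6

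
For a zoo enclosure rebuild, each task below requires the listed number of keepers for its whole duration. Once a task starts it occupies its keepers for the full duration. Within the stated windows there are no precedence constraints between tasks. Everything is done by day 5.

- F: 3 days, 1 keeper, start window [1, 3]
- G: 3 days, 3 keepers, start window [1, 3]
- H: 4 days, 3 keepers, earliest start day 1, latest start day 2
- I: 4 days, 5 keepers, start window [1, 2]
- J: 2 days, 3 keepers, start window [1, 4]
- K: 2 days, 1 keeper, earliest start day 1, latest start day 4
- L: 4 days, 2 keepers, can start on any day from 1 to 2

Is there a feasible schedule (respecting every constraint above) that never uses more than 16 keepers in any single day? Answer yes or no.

Schedule F@1, G@1, H@1, I@1, J@4, K@4, L@1: d1:14  d2:14  d3:14  d4:14  d5:4 — peak 14 ≤ 16.

yes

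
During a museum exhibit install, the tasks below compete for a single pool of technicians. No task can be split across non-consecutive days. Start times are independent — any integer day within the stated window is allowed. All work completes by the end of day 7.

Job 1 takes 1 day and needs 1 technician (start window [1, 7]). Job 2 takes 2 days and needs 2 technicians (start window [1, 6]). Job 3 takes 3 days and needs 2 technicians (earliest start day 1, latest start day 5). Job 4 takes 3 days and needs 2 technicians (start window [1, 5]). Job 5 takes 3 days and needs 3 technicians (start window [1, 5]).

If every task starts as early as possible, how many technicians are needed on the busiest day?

10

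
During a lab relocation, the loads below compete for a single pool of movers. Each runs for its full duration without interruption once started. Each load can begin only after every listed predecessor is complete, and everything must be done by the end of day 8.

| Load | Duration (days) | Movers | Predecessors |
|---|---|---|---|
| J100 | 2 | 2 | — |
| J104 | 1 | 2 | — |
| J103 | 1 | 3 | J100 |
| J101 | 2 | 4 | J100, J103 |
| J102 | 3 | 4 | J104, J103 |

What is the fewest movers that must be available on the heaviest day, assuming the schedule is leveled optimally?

4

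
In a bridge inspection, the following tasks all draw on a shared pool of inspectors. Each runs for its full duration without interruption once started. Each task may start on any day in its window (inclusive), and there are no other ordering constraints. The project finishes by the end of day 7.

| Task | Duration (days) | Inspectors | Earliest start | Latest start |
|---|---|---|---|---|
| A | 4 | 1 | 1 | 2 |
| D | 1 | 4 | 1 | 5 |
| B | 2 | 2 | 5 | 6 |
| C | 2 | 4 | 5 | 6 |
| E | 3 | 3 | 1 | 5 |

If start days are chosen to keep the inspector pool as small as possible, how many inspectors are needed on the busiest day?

6

Early-start (A@1, D@1, B@5, C@5, E@1) gives peak 8: d1:8  d2:4  d3:4  d4:1  d5:6  d6:6  d7:0.
Shift E→2.
Schedule A@1, D@1, B@5, C@5, E@2: d1:5  d2:4  d3:4  d4:4  d5:6  d6:6  d7:0 — peak 6.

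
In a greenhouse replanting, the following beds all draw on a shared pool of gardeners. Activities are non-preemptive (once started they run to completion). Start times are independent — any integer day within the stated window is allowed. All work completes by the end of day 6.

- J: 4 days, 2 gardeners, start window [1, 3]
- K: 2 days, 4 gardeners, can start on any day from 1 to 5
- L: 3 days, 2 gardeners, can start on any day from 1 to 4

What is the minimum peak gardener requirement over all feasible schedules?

4

Early-start (J@1, K@1, L@1) gives peak 8: d1:8  d2:8  d3:4  d4:2  d5:0  d6:0.
Shift K→5.
Schedule J@1, K@5, L@1: d1:4  d2:4  d3:4  d4:2  d5:4  d6:4 — peak 4.
Total gardener-days = 22 over 6 days ⇒ peak ≥ ⌈22/6⌉ = 4, so 4 is optimal.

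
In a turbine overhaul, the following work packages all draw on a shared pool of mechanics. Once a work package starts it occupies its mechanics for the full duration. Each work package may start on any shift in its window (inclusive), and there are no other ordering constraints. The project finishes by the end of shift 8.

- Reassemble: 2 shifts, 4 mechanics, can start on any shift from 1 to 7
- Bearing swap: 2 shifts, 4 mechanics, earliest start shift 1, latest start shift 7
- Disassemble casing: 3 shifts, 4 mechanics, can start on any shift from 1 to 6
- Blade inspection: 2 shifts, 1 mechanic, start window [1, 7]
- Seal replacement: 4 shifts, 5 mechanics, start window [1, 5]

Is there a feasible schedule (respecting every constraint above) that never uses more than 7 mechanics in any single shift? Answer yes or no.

The minimum achievable peak is 8; 7 < 8, so no feasible schedule stays within the cap.

no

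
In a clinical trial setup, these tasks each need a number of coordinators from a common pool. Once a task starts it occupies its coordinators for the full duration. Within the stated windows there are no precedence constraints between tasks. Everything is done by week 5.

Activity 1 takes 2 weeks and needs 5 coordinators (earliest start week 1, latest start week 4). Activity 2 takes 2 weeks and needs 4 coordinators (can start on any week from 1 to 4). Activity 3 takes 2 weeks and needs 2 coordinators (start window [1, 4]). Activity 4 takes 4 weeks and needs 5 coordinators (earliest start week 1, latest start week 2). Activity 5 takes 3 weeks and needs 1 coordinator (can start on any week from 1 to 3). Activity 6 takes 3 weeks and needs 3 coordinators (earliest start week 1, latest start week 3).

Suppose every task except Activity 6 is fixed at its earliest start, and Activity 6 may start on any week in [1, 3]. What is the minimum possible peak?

17

Activity 6@1: w1:20  w2:20  w3:9  w4:5  w5:0 → peak 20
Activity 6@2: w1:17  w2:20  w3:9  w4:8  w5:0 → peak 20
Activity 6@3: w1:17  w2:17  w3:9  w4:8  w5:3 → peak 17
Best is Activity 6@3, peak 17.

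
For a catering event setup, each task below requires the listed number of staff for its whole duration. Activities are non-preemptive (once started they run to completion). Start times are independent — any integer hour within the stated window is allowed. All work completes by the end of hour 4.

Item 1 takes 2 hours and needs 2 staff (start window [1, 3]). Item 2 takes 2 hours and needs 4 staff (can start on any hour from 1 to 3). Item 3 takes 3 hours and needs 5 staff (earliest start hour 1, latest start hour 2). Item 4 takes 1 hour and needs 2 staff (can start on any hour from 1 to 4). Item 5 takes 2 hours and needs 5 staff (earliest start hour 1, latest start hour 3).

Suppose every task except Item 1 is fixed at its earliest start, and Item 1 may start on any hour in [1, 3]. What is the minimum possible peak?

Item 1@1: h1:18  h2:16  h3:5  h4:0 → peak 18
Item 1@2: h1:16  h2:16  h3:7  h4:0 → peak 16
Item 1@3: h1:16  h2:14  h3:7  h4:2 → peak 16
Best is Item 1@2, peak 16.

16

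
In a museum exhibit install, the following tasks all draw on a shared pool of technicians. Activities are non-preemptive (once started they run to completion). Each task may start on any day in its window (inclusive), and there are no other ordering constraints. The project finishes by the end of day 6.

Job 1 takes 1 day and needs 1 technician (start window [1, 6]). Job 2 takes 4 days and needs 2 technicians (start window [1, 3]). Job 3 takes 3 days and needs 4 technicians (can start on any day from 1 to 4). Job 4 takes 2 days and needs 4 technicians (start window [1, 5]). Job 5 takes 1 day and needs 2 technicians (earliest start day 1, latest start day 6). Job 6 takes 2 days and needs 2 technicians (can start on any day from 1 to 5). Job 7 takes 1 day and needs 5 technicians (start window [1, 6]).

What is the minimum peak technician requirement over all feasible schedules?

8

Early-start (Job 1@1, Job 2@1, Job 3@1, Job 4@1, Job 5@1, Job 6@1, Job 7@1) gives peak 20: d1:20  d2:12  d3:6  d4:2  d5:0  d6:0.
Shift Job 4→4, Job 5→2, Job 6→3, Job 7→6.
Schedule Job 1@1, Job 2@1, Job 3@1, Job 4@4, Job 5@2, Job 6@3, Job 7@6: d1:7  d2:8  d3:8  d4:8  d5:4  d6:5 — peak 8.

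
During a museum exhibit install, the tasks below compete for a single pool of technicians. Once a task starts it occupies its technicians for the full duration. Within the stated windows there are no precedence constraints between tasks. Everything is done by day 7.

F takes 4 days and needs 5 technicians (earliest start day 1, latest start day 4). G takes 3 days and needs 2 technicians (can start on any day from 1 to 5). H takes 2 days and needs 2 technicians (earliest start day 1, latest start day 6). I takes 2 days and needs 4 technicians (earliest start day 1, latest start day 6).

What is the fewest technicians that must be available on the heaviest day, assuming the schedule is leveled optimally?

7

Early-start (F@1, G@1, H@1, I@1) gives peak 13: d1:13  d2:13  d3:7  d4:5  d5:0  d6:0  d7:0.
Shift H→4, I→5.
Schedule F@1, G@1, H@4, I@5: d1:7  d2:7  d3:7  d4:7  d5:6  d6:4  d7:0 — peak 7.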